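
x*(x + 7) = x^2 + 7*x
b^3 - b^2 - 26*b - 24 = (b - 6)*(b + 1)*(b + 4)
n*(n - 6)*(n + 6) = n^3 - 36*n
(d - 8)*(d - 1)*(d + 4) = d^3 - 5*d^2 - 28*d + 32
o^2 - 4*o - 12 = (o - 6)*(o + 2)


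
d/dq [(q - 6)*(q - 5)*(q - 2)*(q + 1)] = 4*q^3 - 36*q^2 + 78*q - 8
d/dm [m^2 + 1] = 2*m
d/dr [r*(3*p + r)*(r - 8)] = 6*p*r - 24*p + 3*r^2 - 16*r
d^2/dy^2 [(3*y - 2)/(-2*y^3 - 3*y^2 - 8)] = 6*(-12*y^2*(y + 1)^2*(3*y - 2) + (6*y^2 + 6*y + (2*y + 1)*(3*y - 2))*(2*y^3 + 3*y^2 + 8))/(2*y^3 + 3*y^2 + 8)^3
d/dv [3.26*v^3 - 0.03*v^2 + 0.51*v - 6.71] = 9.78*v^2 - 0.06*v + 0.51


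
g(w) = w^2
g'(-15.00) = -30.00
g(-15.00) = 225.00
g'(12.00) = 24.00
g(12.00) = 144.00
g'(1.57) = 3.14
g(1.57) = 2.46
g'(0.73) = 1.46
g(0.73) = 0.53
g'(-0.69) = -1.38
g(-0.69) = 0.48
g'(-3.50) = -7.00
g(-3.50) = 12.25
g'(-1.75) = -3.50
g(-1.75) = 3.06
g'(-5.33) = -10.66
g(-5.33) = 28.41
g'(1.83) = 3.66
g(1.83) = 3.35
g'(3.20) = 6.40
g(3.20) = 10.24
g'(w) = 2*w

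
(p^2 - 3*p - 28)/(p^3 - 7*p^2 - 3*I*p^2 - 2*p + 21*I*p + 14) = (p + 4)/(p^2 - 3*I*p - 2)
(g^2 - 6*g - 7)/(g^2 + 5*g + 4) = (g - 7)/(g + 4)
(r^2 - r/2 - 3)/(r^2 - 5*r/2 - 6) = (r - 2)/(r - 4)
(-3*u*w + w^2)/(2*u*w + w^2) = (-3*u + w)/(2*u + w)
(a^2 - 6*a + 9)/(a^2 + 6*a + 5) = (a^2 - 6*a + 9)/(a^2 + 6*a + 5)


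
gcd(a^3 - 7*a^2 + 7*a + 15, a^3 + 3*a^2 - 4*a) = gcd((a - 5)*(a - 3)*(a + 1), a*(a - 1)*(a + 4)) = 1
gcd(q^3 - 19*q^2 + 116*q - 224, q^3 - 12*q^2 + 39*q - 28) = q^2 - 11*q + 28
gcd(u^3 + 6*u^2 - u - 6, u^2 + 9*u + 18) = u + 6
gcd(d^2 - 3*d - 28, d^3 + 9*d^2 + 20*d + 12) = 1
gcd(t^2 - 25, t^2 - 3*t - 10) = t - 5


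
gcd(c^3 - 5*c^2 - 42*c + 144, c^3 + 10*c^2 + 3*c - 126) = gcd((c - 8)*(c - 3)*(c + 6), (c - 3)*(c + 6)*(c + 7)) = c^2 + 3*c - 18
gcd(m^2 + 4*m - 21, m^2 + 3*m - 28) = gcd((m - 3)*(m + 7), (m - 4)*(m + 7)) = m + 7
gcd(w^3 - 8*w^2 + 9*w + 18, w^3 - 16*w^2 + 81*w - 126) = w^2 - 9*w + 18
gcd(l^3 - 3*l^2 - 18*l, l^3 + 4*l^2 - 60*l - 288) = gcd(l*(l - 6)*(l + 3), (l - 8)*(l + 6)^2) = 1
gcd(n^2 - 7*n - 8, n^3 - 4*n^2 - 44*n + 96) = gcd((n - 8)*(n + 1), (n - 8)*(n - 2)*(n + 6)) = n - 8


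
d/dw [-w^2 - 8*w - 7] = -2*w - 8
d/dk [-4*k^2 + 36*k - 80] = 36 - 8*k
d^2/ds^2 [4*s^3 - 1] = 24*s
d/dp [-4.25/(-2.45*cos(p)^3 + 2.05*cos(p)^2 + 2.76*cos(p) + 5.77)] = (31.2375*cos(p)^2 - 17.425*cos(p) - 11.73)*sin(p)/(-2.45*cos(p)^3 + 2.05*cos(p)^2 + 2.76*cos(p) + 5.77)^2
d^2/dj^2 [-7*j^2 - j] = -14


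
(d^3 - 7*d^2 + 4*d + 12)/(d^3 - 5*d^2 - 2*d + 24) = (d^3 - 7*d^2 + 4*d + 12)/(d^3 - 5*d^2 - 2*d + 24)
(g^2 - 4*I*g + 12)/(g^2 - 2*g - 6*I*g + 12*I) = (g + 2*I)/(g - 2)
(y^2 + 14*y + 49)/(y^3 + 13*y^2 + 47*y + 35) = (y + 7)/(y^2 + 6*y + 5)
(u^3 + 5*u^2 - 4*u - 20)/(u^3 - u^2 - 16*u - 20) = (u^2 + 3*u - 10)/(u^2 - 3*u - 10)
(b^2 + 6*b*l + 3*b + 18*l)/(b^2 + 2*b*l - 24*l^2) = (b + 3)/(b - 4*l)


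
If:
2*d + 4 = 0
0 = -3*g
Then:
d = -2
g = 0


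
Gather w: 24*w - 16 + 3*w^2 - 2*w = 3*w^2 + 22*w - 16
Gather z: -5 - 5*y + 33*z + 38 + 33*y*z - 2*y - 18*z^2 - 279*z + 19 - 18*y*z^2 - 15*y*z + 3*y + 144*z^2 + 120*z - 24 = -4*y + z^2*(126 - 18*y) + z*(18*y - 126) + 28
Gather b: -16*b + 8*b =-8*b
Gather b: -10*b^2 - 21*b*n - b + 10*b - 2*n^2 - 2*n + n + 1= -10*b^2 + b*(9 - 21*n) - 2*n^2 - n + 1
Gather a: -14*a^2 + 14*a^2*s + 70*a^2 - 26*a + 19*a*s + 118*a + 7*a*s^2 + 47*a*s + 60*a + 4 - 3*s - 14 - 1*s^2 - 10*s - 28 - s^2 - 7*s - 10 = a^2*(14*s + 56) + a*(7*s^2 + 66*s + 152) - 2*s^2 - 20*s - 48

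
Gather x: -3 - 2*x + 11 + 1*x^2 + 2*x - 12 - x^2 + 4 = 0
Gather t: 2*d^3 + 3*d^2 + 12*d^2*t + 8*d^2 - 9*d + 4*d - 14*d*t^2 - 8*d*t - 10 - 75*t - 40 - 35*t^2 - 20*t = 2*d^3 + 11*d^2 - 5*d + t^2*(-14*d - 35) + t*(12*d^2 - 8*d - 95) - 50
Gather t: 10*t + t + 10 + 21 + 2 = 11*t + 33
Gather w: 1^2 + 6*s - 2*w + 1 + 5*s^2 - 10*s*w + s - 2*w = 5*s^2 + 7*s + w*(-10*s - 4) + 2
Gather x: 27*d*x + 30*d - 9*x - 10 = 30*d + x*(27*d - 9) - 10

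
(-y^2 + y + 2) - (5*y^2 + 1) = -6*y^2 + y + 1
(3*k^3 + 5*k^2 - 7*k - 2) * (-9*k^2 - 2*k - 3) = -27*k^5 - 51*k^4 + 44*k^3 + 17*k^2 + 25*k + 6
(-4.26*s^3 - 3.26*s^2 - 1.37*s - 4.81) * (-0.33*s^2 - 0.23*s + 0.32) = 1.4058*s^5 + 2.0556*s^4 - 0.1613*s^3 + 0.8592*s^2 + 0.6679*s - 1.5392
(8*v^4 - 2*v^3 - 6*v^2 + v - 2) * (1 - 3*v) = -24*v^5 + 14*v^4 + 16*v^3 - 9*v^2 + 7*v - 2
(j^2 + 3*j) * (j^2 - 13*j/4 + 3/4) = j^4 - j^3/4 - 9*j^2 + 9*j/4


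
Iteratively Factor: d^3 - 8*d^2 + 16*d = (d - 4)*(d^2 - 4*d) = d*(d - 4)*(d - 4)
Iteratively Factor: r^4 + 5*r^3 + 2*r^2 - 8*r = (r)*(r^3 + 5*r^2 + 2*r - 8) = r*(r + 2)*(r^2 + 3*r - 4) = r*(r + 2)*(r + 4)*(r - 1)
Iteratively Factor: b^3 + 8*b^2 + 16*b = (b + 4)*(b^2 + 4*b) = b*(b + 4)*(b + 4)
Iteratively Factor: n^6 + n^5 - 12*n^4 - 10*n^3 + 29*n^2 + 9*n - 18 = (n - 3)*(n^5 + 4*n^4 - 10*n^2 - n + 6) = (n - 3)*(n - 1)*(n^4 + 5*n^3 + 5*n^2 - 5*n - 6) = (n - 3)*(n - 1)*(n + 1)*(n^3 + 4*n^2 + n - 6) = (n - 3)*(n - 1)*(n + 1)*(n + 3)*(n^2 + n - 2) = (n - 3)*(n - 1)*(n + 1)*(n + 2)*(n + 3)*(n - 1)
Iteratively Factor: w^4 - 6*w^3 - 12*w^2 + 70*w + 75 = (w + 1)*(w^3 - 7*w^2 - 5*w + 75) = (w - 5)*(w + 1)*(w^2 - 2*w - 15) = (w - 5)*(w + 1)*(w + 3)*(w - 5)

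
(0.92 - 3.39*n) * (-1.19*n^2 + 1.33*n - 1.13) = 4.0341*n^3 - 5.6035*n^2 + 5.0543*n - 1.0396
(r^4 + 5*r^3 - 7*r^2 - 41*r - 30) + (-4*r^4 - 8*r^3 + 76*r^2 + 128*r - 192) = -3*r^4 - 3*r^3 + 69*r^2 + 87*r - 222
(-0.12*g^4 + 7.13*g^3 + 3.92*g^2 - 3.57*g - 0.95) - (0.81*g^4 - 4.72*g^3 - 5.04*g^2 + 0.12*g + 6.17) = -0.93*g^4 + 11.85*g^3 + 8.96*g^2 - 3.69*g - 7.12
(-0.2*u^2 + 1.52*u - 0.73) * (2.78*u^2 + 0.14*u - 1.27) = -0.556*u^4 + 4.1976*u^3 - 1.5626*u^2 - 2.0326*u + 0.9271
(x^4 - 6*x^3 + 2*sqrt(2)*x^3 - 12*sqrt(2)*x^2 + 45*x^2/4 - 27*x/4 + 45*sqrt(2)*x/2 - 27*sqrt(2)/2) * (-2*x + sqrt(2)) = -2*x^5 - 3*sqrt(2)*x^4 + 12*x^4 - 37*x^3/2 + 18*sqrt(2)*x^3 - 135*sqrt(2)*x^2/4 - 21*x^2/2 + 81*sqrt(2)*x/4 + 45*x - 27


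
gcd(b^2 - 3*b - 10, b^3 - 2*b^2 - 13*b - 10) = b^2 - 3*b - 10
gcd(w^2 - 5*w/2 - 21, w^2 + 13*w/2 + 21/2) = w + 7/2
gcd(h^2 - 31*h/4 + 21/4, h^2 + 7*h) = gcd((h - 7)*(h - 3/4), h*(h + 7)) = 1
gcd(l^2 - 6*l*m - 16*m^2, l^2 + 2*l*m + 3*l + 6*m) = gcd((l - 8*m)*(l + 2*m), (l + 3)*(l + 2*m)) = l + 2*m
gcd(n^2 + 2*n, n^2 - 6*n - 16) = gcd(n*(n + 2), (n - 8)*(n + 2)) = n + 2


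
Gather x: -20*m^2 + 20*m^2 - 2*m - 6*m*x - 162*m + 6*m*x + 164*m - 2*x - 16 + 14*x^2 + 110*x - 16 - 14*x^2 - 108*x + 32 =0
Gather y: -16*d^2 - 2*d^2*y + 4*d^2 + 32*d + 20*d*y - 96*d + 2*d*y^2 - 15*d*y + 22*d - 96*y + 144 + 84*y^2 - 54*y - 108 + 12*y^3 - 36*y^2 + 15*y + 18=-12*d^2 - 42*d + 12*y^3 + y^2*(2*d + 48) + y*(-2*d^2 + 5*d - 135) + 54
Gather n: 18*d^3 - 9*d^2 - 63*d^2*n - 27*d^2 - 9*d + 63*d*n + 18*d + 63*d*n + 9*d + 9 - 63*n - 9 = 18*d^3 - 36*d^2 + 18*d + n*(-63*d^2 + 126*d - 63)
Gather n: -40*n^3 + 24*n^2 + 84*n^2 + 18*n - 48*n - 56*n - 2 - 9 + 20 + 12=-40*n^3 + 108*n^2 - 86*n + 21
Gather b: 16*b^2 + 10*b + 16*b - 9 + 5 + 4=16*b^2 + 26*b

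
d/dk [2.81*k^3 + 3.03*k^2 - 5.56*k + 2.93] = 8.43*k^2 + 6.06*k - 5.56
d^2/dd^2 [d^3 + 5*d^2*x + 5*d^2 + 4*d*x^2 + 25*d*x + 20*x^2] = 6*d + 10*x + 10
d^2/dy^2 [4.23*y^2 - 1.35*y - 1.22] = 8.46000000000000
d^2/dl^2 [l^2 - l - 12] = 2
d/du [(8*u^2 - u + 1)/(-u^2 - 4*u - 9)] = (-33*u^2 - 142*u + 13)/(u^4 + 8*u^3 + 34*u^2 + 72*u + 81)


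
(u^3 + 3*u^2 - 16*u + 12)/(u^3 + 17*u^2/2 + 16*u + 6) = 2*(u^2 - 3*u + 2)/(2*u^2 + 5*u + 2)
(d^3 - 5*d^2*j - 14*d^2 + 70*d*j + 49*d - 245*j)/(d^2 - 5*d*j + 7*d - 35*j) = (d^2 - 14*d + 49)/(d + 7)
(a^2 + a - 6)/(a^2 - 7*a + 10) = (a + 3)/(a - 5)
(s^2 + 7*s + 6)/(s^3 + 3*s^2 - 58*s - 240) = (s + 1)/(s^2 - 3*s - 40)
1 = 1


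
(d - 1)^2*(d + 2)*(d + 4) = d^4 + 4*d^3 - 3*d^2 - 10*d + 8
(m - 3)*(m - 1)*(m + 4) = m^3 - 13*m + 12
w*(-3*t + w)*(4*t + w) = -12*t^2*w + t*w^2 + w^3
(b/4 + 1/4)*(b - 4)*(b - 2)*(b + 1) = b^4/4 - b^3 - 3*b^2/4 + 5*b/2 + 2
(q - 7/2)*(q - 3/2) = q^2 - 5*q + 21/4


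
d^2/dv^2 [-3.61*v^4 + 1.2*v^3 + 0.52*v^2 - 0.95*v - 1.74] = -43.32*v^2 + 7.2*v + 1.04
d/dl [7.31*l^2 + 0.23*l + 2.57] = 14.62*l + 0.23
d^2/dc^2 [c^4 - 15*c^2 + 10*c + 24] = 12*c^2 - 30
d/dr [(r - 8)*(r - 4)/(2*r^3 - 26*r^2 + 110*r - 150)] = (-r^3 + 19*r^2 - 102*r + 172)/(2*(r^5 - 21*r^4 + 174*r^3 - 710*r^2 + 1425*r - 1125))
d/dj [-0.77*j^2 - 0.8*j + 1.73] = -1.54*j - 0.8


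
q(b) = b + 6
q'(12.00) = 1.00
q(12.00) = 18.00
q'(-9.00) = 1.00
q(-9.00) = -3.00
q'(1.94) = 1.00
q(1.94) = 7.94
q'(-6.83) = 1.00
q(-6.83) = -0.83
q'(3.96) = 1.00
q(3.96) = 9.96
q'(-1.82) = 1.00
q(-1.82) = 4.18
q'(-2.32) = 1.00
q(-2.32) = 3.68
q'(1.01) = 1.00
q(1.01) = 7.01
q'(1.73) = 1.00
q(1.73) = 7.73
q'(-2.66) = 1.00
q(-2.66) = 3.34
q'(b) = 1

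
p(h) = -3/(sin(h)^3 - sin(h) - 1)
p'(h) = -3*(-3*sin(h)^2*cos(h) + cos(h))/(sin(h)^3 - sin(h) - 1)^2 = 3*(3*sin(h)^2 - 1)*cos(h)/(sin(h)*cos(h)^2 + 1)^2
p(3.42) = 4.02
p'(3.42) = 4.01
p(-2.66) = 4.72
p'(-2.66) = 2.34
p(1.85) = 2.80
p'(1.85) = -1.27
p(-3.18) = 2.89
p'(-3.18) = 2.77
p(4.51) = 3.12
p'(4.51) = -1.23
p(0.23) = 2.47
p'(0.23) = -1.67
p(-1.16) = 3.51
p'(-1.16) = 2.50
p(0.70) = 2.18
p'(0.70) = 0.30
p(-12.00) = 2.17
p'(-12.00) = -0.18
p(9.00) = 2.24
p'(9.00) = 0.74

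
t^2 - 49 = (t - 7)*(t + 7)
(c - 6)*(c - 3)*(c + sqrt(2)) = c^3 - 9*c^2 + sqrt(2)*c^2 - 9*sqrt(2)*c + 18*c + 18*sqrt(2)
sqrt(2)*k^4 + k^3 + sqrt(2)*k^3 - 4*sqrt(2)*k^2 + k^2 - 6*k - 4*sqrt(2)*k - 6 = (k - 3*sqrt(2)/2)*(k + sqrt(2))^2*(sqrt(2)*k + sqrt(2))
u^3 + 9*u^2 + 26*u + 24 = (u + 2)*(u + 3)*(u + 4)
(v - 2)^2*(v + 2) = v^3 - 2*v^2 - 4*v + 8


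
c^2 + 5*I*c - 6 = (c + 2*I)*(c + 3*I)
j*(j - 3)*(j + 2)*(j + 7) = j^4 + 6*j^3 - 13*j^2 - 42*j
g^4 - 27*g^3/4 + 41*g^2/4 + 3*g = g*(g - 4)*(g - 3)*(g + 1/4)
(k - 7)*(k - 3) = k^2 - 10*k + 21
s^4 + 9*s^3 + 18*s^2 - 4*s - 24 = (s - 1)*(s + 2)^2*(s + 6)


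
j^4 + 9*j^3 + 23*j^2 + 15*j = j*(j + 1)*(j + 3)*(j + 5)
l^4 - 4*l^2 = l^2*(l - 2)*(l + 2)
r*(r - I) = r^2 - I*r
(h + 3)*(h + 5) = h^2 + 8*h + 15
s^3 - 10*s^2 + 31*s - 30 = (s - 5)*(s - 3)*(s - 2)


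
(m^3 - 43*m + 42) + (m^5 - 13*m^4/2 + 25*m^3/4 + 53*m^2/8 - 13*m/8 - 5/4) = m^5 - 13*m^4/2 + 29*m^3/4 + 53*m^2/8 - 357*m/8 + 163/4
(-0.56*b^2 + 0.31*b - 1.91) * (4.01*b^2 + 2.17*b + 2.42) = -2.2456*b^4 + 0.0278999999999998*b^3 - 8.3416*b^2 - 3.3945*b - 4.6222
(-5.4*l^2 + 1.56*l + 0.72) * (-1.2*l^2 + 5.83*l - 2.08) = 6.48*l^4 - 33.354*l^3 + 19.4628*l^2 + 0.952799999999999*l - 1.4976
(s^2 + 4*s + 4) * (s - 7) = s^3 - 3*s^2 - 24*s - 28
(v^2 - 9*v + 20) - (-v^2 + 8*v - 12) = 2*v^2 - 17*v + 32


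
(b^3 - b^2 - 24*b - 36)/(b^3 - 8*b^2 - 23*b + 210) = (b^2 + 5*b + 6)/(b^2 - 2*b - 35)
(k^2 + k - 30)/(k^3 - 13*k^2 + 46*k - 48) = (k^2 + k - 30)/(k^3 - 13*k^2 + 46*k - 48)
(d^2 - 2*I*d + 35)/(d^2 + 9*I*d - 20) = (d - 7*I)/(d + 4*I)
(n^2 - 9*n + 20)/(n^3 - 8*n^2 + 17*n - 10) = (n - 4)/(n^2 - 3*n + 2)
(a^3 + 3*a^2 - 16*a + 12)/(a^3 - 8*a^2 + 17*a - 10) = (a + 6)/(a - 5)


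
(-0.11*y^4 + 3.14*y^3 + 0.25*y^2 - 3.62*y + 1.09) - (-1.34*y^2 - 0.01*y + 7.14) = -0.11*y^4 + 3.14*y^3 + 1.59*y^2 - 3.61*y - 6.05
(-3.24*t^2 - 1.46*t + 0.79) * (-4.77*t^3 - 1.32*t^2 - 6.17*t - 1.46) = 15.4548*t^5 + 11.241*t^4 + 18.1497*t^3 + 12.6958*t^2 - 2.7427*t - 1.1534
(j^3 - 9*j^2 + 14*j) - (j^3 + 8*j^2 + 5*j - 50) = -17*j^2 + 9*j + 50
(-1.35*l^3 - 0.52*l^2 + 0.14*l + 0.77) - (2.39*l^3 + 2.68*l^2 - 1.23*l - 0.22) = -3.74*l^3 - 3.2*l^2 + 1.37*l + 0.99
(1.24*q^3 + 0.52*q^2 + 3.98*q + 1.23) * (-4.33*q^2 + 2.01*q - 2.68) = -5.3692*q^5 + 0.240799999999999*q^4 - 19.5114*q^3 + 1.2803*q^2 - 8.1941*q - 3.2964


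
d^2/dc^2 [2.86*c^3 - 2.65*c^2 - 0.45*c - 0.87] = 17.16*c - 5.3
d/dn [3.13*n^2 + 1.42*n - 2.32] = 6.26*n + 1.42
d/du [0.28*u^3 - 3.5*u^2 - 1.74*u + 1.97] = 0.84*u^2 - 7.0*u - 1.74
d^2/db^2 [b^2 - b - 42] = 2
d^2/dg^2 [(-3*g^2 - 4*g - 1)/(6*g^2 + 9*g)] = 2*(2*g^3 - 12*g^2 - 18*g - 9)/(3*g^3*(8*g^3 + 36*g^2 + 54*g + 27))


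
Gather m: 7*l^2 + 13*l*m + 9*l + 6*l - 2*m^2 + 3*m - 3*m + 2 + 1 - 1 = 7*l^2 + 13*l*m + 15*l - 2*m^2 + 2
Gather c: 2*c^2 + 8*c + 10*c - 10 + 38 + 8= 2*c^2 + 18*c + 36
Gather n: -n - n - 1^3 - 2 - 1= -2*n - 4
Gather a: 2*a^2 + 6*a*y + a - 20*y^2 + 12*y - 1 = 2*a^2 + a*(6*y + 1) - 20*y^2 + 12*y - 1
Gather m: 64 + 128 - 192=0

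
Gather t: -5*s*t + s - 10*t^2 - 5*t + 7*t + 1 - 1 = s - 10*t^2 + t*(2 - 5*s)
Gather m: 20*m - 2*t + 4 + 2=20*m - 2*t + 6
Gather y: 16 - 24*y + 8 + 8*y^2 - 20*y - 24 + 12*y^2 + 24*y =20*y^2 - 20*y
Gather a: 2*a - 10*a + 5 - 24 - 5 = -8*a - 24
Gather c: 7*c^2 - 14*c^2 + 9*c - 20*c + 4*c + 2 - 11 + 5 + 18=-7*c^2 - 7*c + 14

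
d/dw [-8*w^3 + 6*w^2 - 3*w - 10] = -24*w^2 + 12*w - 3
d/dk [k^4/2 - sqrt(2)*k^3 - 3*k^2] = k*(2*k^2 - 3*sqrt(2)*k - 6)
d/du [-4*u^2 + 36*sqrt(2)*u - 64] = -8*u + 36*sqrt(2)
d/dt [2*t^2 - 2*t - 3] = 4*t - 2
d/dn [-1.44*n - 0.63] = -1.44000000000000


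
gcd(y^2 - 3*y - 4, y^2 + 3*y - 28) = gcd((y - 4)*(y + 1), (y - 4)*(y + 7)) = y - 4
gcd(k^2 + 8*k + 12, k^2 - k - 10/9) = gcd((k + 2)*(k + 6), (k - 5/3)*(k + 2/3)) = 1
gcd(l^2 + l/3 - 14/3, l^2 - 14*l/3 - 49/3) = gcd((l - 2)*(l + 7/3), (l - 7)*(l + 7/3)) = l + 7/3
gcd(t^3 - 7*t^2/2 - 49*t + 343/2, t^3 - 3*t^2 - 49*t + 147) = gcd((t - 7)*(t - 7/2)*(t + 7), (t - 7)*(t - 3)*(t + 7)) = t^2 - 49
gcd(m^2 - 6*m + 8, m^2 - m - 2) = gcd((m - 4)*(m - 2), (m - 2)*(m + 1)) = m - 2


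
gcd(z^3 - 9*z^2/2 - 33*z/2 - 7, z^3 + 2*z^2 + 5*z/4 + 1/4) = z + 1/2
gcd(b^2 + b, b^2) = b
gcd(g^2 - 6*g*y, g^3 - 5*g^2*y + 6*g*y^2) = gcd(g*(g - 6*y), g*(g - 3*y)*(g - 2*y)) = g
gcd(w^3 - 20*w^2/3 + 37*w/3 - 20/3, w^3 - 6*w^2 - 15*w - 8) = 1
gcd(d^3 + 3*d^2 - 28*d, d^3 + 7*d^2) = d^2 + 7*d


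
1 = 1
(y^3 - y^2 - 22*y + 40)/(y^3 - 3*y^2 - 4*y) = (y^2 + 3*y - 10)/(y*(y + 1))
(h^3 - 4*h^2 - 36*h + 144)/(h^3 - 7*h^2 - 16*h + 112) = (h^2 - 36)/(h^2 - 3*h - 28)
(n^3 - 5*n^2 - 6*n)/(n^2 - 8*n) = (n^2 - 5*n - 6)/(n - 8)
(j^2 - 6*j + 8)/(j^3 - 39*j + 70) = (j - 4)/(j^2 + 2*j - 35)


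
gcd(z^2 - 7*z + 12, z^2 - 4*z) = z - 4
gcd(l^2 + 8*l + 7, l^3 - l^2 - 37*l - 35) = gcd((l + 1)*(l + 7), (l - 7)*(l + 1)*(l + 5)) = l + 1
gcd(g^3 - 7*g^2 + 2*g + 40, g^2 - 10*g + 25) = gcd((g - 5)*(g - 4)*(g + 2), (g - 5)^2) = g - 5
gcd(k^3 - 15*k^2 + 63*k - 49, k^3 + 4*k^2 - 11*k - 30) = 1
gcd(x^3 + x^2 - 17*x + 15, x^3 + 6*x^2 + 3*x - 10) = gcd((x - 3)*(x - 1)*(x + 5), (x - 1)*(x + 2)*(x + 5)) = x^2 + 4*x - 5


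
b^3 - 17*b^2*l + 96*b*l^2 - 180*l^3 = (b - 6*l)^2*(b - 5*l)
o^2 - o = o*(o - 1)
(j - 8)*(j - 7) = j^2 - 15*j + 56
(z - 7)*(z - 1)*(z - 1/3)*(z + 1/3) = z^4 - 8*z^3 + 62*z^2/9 + 8*z/9 - 7/9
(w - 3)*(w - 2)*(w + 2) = w^3 - 3*w^2 - 4*w + 12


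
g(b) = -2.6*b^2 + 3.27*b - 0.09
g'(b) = 3.27 - 5.2*b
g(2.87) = -12.12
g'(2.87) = -11.65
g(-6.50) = -131.20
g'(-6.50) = 37.07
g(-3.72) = -48.23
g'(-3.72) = 22.61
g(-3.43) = -41.89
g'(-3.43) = 21.11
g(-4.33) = -63.00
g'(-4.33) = 25.79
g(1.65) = -1.77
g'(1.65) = -5.31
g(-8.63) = -221.95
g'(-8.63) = 48.15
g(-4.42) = -65.34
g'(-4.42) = 26.25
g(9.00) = -181.26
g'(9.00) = -43.53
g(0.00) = -0.09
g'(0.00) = 3.27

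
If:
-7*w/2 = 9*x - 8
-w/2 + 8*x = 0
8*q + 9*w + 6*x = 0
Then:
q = -30/13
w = 128/65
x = 8/65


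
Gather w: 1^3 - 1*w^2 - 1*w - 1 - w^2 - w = -2*w^2 - 2*w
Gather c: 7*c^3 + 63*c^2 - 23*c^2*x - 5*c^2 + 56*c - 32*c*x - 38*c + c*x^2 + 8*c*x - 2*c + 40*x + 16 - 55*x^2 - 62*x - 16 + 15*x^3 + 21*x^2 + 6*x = 7*c^3 + c^2*(58 - 23*x) + c*(x^2 - 24*x + 16) + 15*x^3 - 34*x^2 - 16*x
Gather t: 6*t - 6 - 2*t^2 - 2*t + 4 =-2*t^2 + 4*t - 2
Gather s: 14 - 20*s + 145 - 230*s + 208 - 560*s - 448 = -810*s - 81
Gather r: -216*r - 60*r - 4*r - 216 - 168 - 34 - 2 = -280*r - 420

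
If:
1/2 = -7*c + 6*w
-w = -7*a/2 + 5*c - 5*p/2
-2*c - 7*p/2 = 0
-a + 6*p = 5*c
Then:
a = 59/3116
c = -7/3116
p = 1/779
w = 503/6232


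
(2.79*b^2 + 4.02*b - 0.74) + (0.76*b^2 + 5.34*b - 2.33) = 3.55*b^2 + 9.36*b - 3.07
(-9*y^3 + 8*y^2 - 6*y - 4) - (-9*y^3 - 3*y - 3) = 8*y^2 - 3*y - 1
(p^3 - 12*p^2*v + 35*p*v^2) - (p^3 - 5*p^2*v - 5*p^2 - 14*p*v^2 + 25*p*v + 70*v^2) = -7*p^2*v + 5*p^2 + 49*p*v^2 - 25*p*v - 70*v^2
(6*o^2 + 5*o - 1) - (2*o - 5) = 6*o^2 + 3*o + 4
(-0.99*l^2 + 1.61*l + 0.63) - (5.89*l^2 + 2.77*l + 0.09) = -6.88*l^2 - 1.16*l + 0.54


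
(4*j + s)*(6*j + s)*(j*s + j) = 24*j^3*s + 24*j^3 + 10*j^2*s^2 + 10*j^2*s + j*s^3 + j*s^2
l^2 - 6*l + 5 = (l - 5)*(l - 1)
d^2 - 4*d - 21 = (d - 7)*(d + 3)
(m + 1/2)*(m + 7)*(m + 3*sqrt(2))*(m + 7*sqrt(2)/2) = m^4 + 15*m^3/2 + 13*sqrt(2)*m^3/2 + 49*m^2/2 + 195*sqrt(2)*m^2/4 + 91*sqrt(2)*m/4 + 315*m/2 + 147/2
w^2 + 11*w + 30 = (w + 5)*(w + 6)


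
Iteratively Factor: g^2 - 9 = (g + 3)*(g - 3)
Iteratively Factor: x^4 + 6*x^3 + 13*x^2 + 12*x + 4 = (x + 2)*(x^3 + 4*x^2 + 5*x + 2) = (x + 1)*(x + 2)*(x^2 + 3*x + 2) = (x + 1)^2*(x + 2)*(x + 2)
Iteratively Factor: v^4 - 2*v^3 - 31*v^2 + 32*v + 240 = (v + 4)*(v^3 - 6*v^2 - 7*v + 60) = (v - 5)*(v + 4)*(v^2 - v - 12) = (v - 5)*(v + 3)*(v + 4)*(v - 4)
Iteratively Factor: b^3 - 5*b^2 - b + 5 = (b - 1)*(b^2 - 4*b - 5) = (b - 5)*(b - 1)*(b + 1)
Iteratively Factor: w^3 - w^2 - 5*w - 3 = (w - 3)*(w^2 + 2*w + 1) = (w - 3)*(w + 1)*(w + 1)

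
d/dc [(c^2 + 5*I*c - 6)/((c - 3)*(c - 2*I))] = (c^2*(-3 - 7*I) + c*(12 + 12*I) - 48 - 12*I)/(c^4 + c^3*(-6 - 4*I) + c^2*(5 + 24*I) + c*(24 - 36*I) - 36)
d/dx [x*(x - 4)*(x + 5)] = 3*x^2 + 2*x - 20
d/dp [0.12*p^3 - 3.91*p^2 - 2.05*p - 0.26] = 0.36*p^2 - 7.82*p - 2.05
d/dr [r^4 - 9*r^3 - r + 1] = 4*r^3 - 27*r^2 - 1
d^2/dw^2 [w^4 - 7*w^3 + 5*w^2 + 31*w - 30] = 12*w^2 - 42*w + 10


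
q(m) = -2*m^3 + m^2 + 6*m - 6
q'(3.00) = -42.00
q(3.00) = -33.00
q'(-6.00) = -222.00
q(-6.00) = 426.00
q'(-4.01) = -98.50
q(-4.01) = 114.98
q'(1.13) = 0.60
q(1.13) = -0.83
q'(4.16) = -89.51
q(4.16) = -107.72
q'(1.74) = -8.69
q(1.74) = -3.07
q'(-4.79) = -141.24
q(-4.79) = 208.01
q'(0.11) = 6.15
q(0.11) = -5.33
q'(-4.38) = -117.87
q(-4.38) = 154.96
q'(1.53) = -4.99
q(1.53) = -1.64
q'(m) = -6*m^2 + 2*m + 6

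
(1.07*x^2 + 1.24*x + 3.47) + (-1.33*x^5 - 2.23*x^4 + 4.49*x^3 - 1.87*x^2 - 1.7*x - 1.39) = -1.33*x^5 - 2.23*x^4 + 4.49*x^3 - 0.8*x^2 - 0.46*x + 2.08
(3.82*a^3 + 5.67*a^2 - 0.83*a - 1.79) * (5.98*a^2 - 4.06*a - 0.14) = 22.8436*a^5 + 18.3974*a^4 - 28.5184*a^3 - 8.1282*a^2 + 7.3836*a + 0.2506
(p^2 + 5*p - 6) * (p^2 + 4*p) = p^4 + 9*p^3 + 14*p^2 - 24*p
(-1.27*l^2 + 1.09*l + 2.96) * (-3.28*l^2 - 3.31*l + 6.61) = 4.1656*l^4 + 0.6285*l^3 - 21.7114*l^2 - 2.5927*l + 19.5656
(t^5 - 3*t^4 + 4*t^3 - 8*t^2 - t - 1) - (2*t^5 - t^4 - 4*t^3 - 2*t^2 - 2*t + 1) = -t^5 - 2*t^4 + 8*t^3 - 6*t^2 + t - 2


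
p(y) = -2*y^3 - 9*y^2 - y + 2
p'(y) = -6*y^2 - 18*y - 1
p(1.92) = -47.25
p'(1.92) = -57.68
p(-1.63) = -11.62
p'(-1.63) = 12.40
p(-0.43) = 0.92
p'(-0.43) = 5.63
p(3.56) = -205.86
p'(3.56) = -141.12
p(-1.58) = -11.00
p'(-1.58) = 12.46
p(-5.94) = 109.56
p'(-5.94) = -105.78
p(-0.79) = -1.84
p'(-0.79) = 9.48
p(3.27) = -167.44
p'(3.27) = -124.02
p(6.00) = -760.00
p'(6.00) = -325.00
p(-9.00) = 740.00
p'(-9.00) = -325.00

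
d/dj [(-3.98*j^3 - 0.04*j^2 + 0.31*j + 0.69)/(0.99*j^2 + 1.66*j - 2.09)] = (-3.9402*j^4 - 13.2136*j^3 + 24.5813*j^2 - 1.199*j - 1.7933)/(0.9801*j^4 + 3.2868*j^3 - 1.3826*j^2 - 6.9388*j + 4.3681)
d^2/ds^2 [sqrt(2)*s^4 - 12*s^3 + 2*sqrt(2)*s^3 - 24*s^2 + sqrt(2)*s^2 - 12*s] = 12*sqrt(2)*s^2 - 72*s + 12*sqrt(2)*s - 48 + 2*sqrt(2)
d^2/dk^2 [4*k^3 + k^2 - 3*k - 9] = 24*k + 2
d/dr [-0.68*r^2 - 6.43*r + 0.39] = -1.36*r - 6.43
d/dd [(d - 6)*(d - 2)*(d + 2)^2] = 4*d^3 - 12*d^2 - 32*d + 16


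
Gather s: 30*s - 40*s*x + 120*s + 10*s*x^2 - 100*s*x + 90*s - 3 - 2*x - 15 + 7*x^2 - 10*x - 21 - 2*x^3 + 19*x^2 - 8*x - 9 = s*(10*x^2 - 140*x + 240) - 2*x^3 + 26*x^2 - 20*x - 48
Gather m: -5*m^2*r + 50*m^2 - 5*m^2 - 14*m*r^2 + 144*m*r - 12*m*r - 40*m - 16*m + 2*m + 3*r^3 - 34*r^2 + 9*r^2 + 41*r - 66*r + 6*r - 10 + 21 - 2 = m^2*(45 - 5*r) + m*(-14*r^2 + 132*r - 54) + 3*r^3 - 25*r^2 - 19*r + 9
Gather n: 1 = 1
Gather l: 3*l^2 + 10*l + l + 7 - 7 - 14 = 3*l^2 + 11*l - 14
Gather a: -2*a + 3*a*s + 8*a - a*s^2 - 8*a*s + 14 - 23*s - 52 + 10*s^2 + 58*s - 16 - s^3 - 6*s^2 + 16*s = a*(-s^2 - 5*s + 6) - s^3 + 4*s^2 + 51*s - 54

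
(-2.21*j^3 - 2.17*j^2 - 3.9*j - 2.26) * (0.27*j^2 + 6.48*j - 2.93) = -0.5967*j^5 - 14.9067*j^4 - 8.6393*j^3 - 19.5241*j^2 - 3.2178*j + 6.6218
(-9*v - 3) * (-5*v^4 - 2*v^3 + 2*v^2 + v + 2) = 45*v^5 + 33*v^4 - 12*v^3 - 15*v^2 - 21*v - 6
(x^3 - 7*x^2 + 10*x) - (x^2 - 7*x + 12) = x^3 - 8*x^2 + 17*x - 12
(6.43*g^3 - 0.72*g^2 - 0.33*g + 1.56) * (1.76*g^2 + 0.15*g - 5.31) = 11.3168*g^5 - 0.3027*g^4 - 34.8321*g^3 + 6.5193*g^2 + 1.9863*g - 8.2836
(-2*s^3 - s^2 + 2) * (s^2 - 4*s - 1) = -2*s^5 + 7*s^4 + 6*s^3 + 3*s^2 - 8*s - 2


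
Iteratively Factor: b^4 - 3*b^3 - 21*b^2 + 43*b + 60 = (b - 3)*(b^3 - 21*b - 20) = (b - 5)*(b - 3)*(b^2 + 5*b + 4) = (b - 5)*(b - 3)*(b + 1)*(b + 4)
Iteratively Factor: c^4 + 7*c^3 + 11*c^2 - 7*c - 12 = (c + 1)*(c^3 + 6*c^2 + 5*c - 12) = (c - 1)*(c + 1)*(c^2 + 7*c + 12) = (c - 1)*(c + 1)*(c + 3)*(c + 4)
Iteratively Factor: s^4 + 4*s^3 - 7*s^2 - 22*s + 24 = (s + 4)*(s^3 - 7*s + 6) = (s - 2)*(s + 4)*(s^2 + 2*s - 3) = (s - 2)*(s + 3)*(s + 4)*(s - 1)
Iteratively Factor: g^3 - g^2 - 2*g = (g + 1)*(g^2 - 2*g) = (g - 2)*(g + 1)*(g)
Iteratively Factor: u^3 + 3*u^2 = (u + 3)*(u^2) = u*(u + 3)*(u)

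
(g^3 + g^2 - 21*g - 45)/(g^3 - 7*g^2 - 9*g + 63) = (g^2 - 2*g - 15)/(g^2 - 10*g + 21)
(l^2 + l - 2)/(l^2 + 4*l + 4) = (l - 1)/(l + 2)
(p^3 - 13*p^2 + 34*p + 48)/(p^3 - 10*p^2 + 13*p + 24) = (p - 6)/(p - 3)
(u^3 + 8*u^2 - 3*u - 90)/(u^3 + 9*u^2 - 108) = (u + 5)/(u + 6)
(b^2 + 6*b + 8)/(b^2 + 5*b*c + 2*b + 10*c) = (b + 4)/(b + 5*c)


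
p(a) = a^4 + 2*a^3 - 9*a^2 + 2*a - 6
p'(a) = 4*a^3 + 6*a^2 - 18*a + 2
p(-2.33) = -55.35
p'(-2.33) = 25.92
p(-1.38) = -27.53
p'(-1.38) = 27.75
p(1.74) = -10.07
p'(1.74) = 9.92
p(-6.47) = 814.97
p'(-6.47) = -713.73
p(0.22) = -5.97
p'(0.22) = -1.63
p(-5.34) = 235.27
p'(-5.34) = -339.88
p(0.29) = -6.12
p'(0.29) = -2.62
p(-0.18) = -6.66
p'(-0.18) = 5.41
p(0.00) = -6.00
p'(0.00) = 2.00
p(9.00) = 7302.00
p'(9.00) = 3242.00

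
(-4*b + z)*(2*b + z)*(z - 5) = -8*b^2*z + 40*b^2 - 2*b*z^2 + 10*b*z + z^3 - 5*z^2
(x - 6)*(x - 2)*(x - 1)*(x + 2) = x^4 - 7*x^3 + 2*x^2 + 28*x - 24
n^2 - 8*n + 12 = (n - 6)*(n - 2)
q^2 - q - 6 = (q - 3)*(q + 2)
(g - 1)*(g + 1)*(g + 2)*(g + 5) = g^4 + 7*g^3 + 9*g^2 - 7*g - 10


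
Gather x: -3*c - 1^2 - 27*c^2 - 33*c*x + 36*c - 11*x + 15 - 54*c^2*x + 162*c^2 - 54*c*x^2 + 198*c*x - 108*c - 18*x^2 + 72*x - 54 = 135*c^2 - 75*c + x^2*(-54*c - 18) + x*(-54*c^2 + 165*c + 61) - 40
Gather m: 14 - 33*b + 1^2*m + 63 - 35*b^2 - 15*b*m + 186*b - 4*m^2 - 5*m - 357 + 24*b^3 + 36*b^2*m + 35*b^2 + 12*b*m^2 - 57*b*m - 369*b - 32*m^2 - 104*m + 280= 24*b^3 - 216*b + m^2*(12*b - 36) + m*(36*b^2 - 72*b - 108)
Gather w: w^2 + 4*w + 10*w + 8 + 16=w^2 + 14*w + 24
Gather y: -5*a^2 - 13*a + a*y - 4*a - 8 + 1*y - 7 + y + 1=-5*a^2 - 17*a + y*(a + 2) - 14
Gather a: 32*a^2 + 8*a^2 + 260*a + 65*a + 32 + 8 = 40*a^2 + 325*a + 40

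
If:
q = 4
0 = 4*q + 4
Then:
No Solution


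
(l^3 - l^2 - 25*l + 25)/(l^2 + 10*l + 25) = (l^2 - 6*l + 5)/(l + 5)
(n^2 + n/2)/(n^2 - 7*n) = (n + 1/2)/(n - 7)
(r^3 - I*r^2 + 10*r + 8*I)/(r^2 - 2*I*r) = (r^3 - I*r^2 + 10*r + 8*I)/(r*(r - 2*I))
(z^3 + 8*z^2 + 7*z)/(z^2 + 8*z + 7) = z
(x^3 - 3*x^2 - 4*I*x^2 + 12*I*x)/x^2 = x - 3 - 4*I + 12*I/x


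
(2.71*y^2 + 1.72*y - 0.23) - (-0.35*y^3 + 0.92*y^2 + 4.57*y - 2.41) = 0.35*y^3 + 1.79*y^2 - 2.85*y + 2.18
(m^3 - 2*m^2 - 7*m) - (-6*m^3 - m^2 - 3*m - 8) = 7*m^3 - m^2 - 4*m + 8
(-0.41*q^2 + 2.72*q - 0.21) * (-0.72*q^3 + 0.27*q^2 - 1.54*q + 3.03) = 0.2952*q^5 - 2.0691*q^4 + 1.517*q^3 - 5.4878*q^2 + 8.565*q - 0.6363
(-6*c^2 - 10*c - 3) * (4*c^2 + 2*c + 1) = -24*c^4 - 52*c^3 - 38*c^2 - 16*c - 3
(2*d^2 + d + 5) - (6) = 2*d^2 + d - 1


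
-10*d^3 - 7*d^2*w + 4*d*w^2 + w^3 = (-2*d + w)*(d + w)*(5*d + w)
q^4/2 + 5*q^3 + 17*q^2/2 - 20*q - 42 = (q/2 + 1)*(q - 2)*(q + 3)*(q + 7)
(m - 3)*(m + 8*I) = m^2 - 3*m + 8*I*m - 24*I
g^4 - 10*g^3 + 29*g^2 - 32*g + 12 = (g - 6)*(g - 2)*(g - 1)^2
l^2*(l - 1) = l^3 - l^2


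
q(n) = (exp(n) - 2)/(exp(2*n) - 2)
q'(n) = -2*(exp(n) - 2)*exp(2*n)/(exp(2*n) - 2)^2 + exp(n)/(exp(2*n) - 2) = (-2*(exp(n) - 2)*exp(n) + exp(2*n) - 2)*exp(n)/(exp(2*n) - 2)^2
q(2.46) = 0.07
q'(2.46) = -0.06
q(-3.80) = 0.99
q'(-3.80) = -0.01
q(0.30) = 3.65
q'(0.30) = 67.29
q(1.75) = 0.12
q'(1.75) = -0.07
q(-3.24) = 0.98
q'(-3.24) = -0.02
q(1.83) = 0.11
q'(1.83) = -0.07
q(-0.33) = 0.86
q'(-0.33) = 0.12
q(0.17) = 1.37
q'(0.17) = 4.47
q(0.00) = 1.00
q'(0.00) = 1.00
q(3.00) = 0.05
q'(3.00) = -0.04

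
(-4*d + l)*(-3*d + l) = 12*d^2 - 7*d*l + l^2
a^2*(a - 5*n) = a^3 - 5*a^2*n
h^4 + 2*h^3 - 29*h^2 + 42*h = h*(h - 3)*(h - 2)*(h + 7)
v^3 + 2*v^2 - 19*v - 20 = (v - 4)*(v + 1)*(v + 5)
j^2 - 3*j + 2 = (j - 2)*(j - 1)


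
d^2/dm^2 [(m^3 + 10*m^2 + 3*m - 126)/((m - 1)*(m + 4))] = 28*(-m^3 - 21*m^2 - 75*m - 103)/(m^6 + 9*m^5 + 15*m^4 - 45*m^3 - 60*m^2 + 144*m - 64)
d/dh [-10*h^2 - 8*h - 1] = -20*h - 8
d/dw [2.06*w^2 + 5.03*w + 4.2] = 4.12*w + 5.03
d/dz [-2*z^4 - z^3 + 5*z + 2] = -8*z^3 - 3*z^2 + 5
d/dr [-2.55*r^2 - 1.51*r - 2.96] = -5.1*r - 1.51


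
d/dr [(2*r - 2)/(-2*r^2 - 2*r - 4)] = (-r^2 - r + (r - 1)*(2*r + 1) - 2)/(r^2 + r + 2)^2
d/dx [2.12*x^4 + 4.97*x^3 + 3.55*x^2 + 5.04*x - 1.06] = 8.48*x^3 + 14.91*x^2 + 7.1*x + 5.04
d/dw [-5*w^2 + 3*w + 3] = 3 - 10*w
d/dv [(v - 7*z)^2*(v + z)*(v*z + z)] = z*(v - 7*z)*((v + 1)*(v - 7*z) + 2*(v + 1)*(v + z) + (v - 7*z)*(v + z))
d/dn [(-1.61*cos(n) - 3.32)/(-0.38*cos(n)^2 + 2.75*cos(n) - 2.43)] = (0.6118*cos(n)^2 + 2.5232*cos(n) - 13.0423)*sin(n)/(0.1444*cos(n)^4 - 2.09*cos(n)^3 + 9.4093*cos(n)^2 - 13.365*cos(n) + 5.9049)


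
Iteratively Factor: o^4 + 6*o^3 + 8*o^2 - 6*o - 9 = (o + 3)*(o^3 + 3*o^2 - o - 3) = (o + 1)*(o + 3)*(o^2 + 2*o - 3) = (o - 1)*(o + 1)*(o + 3)*(o + 3)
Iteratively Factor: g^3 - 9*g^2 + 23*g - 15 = (g - 1)*(g^2 - 8*g + 15) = (g - 3)*(g - 1)*(g - 5)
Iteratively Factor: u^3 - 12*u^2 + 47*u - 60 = (u - 5)*(u^2 - 7*u + 12) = (u - 5)*(u - 3)*(u - 4)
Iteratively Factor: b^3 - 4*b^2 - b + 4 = (b - 1)*(b^2 - 3*b - 4) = (b - 1)*(b + 1)*(b - 4)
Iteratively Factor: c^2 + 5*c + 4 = (c + 4)*(c + 1)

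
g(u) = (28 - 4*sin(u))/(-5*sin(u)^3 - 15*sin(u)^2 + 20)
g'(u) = (28 - 4*sin(u))*(15*sin(u)^2*cos(u) + 30*sin(u)*cos(u))/(-5*sin(u)^3 - 15*sin(u)^2 + 20)^2 - 4*cos(u)/(-5*sin(u)^3 - 15*sin(u)^2 + 20) = 8*(11*sin(u) + cos(u)^2 - 2)*cos(u)/(5*(sin(u) - 1)^2*(sin(u) + 2)^3)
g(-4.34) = 8.24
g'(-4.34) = -41.22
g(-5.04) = 10.49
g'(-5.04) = 60.59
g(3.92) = 2.15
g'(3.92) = 1.66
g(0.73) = 2.14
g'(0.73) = 3.34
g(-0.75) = 2.10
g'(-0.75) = -1.62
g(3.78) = 1.93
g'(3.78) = 1.44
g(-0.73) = 2.07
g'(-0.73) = -1.59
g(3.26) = 1.44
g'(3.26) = 0.44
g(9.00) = 1.54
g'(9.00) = -1.01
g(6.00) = 1.54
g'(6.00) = -0.76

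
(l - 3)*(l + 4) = l^2 + l - 12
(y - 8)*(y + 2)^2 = y^3 - 4*y^2 - 28*y - 32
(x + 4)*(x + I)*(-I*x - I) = -I*x^3 + x^2 - 5*I*x^2 + 5*x - 4*I*x + 4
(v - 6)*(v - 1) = v^2 - 7*v + 6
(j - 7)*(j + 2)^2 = j^3 - 3*j^2 - 24*j - 28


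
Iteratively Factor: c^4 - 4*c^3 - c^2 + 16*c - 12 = (c - 1)*(c^3 - 3*c^2 - 4*c + 12) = (c - 3)*(c - 1)*(c^2 - 4) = (c - 3)*(c - 1)*(c + 2)*(c - 2)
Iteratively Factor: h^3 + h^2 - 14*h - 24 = (h + 3)*(h^2 - 2*h - 8) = (h - 4)*(h + 3)*(h + 2)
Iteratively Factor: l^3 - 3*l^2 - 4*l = (l + 1)*(l^2 - 4*l) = (l - 4)*(l + 1)*(l)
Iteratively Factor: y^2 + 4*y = (y)*(y + 4)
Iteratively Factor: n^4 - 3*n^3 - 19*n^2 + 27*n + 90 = (n + 2)*(n^3 - 5*n^2 - 9*n + 45) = (n - 5)*(n + 2)*(n^2 - 9) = (n - 5)*(n - 3)*(n + 2)*(n + 3)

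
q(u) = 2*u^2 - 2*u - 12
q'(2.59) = 8.36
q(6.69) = 64.13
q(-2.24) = 2.52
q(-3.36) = 17.30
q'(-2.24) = -10.96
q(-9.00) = 168.00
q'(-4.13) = -18.52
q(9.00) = 132.00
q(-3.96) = 27.28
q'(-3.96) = -17.84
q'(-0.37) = -3.48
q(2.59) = -3.76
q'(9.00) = 34.00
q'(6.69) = 24.76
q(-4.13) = 30.37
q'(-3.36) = -15.44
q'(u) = 4*u - 2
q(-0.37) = -10.99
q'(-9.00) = -38.00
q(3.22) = 2.30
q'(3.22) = 10.88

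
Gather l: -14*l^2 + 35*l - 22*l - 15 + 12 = -14*l^2 + 13*l - 3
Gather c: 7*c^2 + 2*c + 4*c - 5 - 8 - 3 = 7*c^2 + 6*c - 16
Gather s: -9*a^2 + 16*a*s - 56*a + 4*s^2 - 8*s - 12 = -9*a^2 - 56*a + 4*s^2 + s*(16*a - 8) - 12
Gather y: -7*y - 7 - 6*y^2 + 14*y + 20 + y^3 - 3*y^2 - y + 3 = y^3 - 9*y^2 + 6*y + 16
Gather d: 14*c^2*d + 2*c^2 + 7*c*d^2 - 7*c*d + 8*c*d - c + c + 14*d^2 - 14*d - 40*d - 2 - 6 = 2*c^2 + d^2*(7*c + 14) + d*(14*c^2 + c - 54) - 8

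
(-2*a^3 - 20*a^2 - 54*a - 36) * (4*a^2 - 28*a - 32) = -8*a^5 - 24*a^4 + 408*a^3 + 2008*a^2 + 2736*a + 1152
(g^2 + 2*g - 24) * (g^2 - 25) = g^4 + 2*g^3 - 49*g^2 - 50*g + 600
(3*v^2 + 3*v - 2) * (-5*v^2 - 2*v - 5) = -15*v^4 - 21*v^3 - 11*v^2 - 11*v + 10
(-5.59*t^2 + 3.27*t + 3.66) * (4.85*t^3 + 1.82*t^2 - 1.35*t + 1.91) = -27.1115*t^5 + 5.6857*t^4 + 31.2489*t^3 - 8.4302*t^2 + 1.3047*t + 6.9906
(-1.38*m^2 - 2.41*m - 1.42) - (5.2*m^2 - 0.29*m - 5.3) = -6.58*m^2 - 2.12*m + 3.88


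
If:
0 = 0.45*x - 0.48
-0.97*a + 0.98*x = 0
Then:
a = 1.08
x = 1.07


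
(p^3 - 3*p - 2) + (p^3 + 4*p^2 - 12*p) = 2*p^3 + 4*p^2 - 15*p - 2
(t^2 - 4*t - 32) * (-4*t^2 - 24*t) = -4*t^4 - 8*t^3 + 224*t^2 + 768*t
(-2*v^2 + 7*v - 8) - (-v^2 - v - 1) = -v^2 + 8*v - 7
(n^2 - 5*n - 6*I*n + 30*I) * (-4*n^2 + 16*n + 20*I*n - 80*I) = -4*n^4 + 36*n^3 + 44*I*n^3 + 40*n^2 - 396*I*n^2 - 1080*n + 880*I*n + 2400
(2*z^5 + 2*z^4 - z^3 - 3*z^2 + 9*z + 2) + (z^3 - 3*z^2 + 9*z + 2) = 2*z^5 + 2*z^4 - 6*z^2 + 18*z + 4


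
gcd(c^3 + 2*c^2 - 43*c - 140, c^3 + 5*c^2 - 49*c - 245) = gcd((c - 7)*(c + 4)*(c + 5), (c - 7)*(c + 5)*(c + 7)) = c^2 - 2*c - 35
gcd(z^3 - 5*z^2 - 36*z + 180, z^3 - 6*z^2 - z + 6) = z - 6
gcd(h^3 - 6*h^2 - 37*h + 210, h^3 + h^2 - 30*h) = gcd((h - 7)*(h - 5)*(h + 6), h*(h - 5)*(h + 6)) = h^2 + h - 30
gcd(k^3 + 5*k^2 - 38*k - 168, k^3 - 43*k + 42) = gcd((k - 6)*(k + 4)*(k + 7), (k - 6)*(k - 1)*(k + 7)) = k^2 + k - 42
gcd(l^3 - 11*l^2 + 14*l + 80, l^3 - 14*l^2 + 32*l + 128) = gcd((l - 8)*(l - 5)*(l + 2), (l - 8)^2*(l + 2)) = l^2 - 6*l - 16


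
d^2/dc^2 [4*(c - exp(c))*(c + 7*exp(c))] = 24*c*exp(c) - 112*exp(2*c) + 48*exp(c) + 8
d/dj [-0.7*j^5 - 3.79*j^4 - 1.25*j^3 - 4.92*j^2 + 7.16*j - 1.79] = -3.5*j^4 - 15.16*j^3 - 3.75*j^2 - 9.84*j + 7.16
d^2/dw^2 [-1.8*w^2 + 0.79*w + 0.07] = -3.60000000000000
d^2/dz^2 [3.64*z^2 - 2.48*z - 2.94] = 7.28000000000000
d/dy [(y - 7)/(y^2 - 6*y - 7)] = -1/(y^2 + 2*y + 1)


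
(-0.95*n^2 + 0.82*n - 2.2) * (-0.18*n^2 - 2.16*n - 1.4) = 0.171*n^4 + 1.9044*n^3 - 0.0452000000000001*n^2 + 3.604*n + 3.08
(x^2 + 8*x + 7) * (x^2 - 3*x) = x^4 + 5*x^3 - 17*x^2 - 21*x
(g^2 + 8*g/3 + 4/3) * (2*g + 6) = 2*g^3 + 34*g^2/3 + 56*g/3 + 8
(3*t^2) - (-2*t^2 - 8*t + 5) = 5*t^2 + 8*t - 5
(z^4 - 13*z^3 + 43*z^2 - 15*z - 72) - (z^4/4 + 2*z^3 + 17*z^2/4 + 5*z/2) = 3*z^4/4 - 15*z^3 + 155*z^2/4 - 35*z/2 - 72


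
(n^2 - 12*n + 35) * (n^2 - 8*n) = n^4 - 20*n^3 + 131*n^2 - 280*n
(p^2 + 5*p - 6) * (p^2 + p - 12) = p^4 + 6*p^3 - 13*p^2 - 66*p + 72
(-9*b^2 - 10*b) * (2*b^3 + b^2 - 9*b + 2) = -18*b^5 - 29*b^4 + 71*b^3 + 72*b^2 - 20*b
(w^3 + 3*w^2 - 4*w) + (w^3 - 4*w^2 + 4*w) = 2*w^3 - w^2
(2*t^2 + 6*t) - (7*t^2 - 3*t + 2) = -5*t^2 + 9*t - 2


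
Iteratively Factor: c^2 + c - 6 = (c + 3)*(c - 2)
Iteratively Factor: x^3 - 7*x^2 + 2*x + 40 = (x - 4)*(x^2 - 3*x - 10) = (x - 5)*(x - 4)*(x + 2)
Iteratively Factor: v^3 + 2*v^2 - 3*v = (v + 3)*(v^2 - v) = v*(v + 3)*(v - 1)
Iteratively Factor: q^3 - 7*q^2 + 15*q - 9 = (q - 3)*(q^2 - 4*q + 3) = (q - 3)*(q - 1)*(q - 3)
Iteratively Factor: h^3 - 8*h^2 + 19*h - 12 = (h - 3)*(h^2 - 5*h + 4) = (h - 3)*(h - 1)*(h - 4)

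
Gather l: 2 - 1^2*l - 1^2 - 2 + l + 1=0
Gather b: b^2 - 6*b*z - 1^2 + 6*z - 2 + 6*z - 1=b^2 - 6*b*z + 12*z - 4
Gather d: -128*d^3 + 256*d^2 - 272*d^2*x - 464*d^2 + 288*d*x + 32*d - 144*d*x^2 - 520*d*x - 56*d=-128*d^3 + d^2*(-272*x - 208) + d*(-144*x^2 - 232*x - 24)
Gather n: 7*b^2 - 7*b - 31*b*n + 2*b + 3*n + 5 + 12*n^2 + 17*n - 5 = 7*b^2 - 5*b + 12*n^2 + n*(20 - 31*b)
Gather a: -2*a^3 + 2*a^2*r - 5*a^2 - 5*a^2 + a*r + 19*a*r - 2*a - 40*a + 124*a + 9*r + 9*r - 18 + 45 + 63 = -2*a^3 + a^2*(2*r - 10) + a*(20*r + 82) + 18*r + 90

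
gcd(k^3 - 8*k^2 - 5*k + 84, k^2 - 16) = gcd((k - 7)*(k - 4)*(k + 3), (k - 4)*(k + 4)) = k - 4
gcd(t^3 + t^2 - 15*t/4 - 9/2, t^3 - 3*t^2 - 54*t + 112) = t - 2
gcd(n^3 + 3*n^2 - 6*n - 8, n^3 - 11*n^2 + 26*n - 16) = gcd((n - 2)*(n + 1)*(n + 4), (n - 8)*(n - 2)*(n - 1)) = n - 2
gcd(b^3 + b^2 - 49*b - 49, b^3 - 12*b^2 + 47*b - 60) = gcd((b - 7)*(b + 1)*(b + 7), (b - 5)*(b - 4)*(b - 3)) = 1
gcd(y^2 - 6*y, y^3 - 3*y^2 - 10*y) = y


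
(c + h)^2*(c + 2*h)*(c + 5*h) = c^4 + 9*c^3*h + 25*c^2*h^2 + 27*c*h^3 + 10*h^4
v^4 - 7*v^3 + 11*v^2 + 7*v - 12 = (v - 4)*(v - 3)*(v - 1)*(v + 1)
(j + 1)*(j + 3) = j^2 + 4*j + 3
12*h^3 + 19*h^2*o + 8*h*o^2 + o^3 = (h + o)*(3*h + o)*(4*h + o)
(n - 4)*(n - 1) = n^2 - 5*n + 4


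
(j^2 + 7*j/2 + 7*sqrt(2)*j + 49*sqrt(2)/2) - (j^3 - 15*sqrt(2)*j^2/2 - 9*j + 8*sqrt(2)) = -j^3 + j^2 + 15*sqrt(2)*j^2/2 + 7*sqrt(2)*j + 25*j/2 + 33*sqrt(2)/2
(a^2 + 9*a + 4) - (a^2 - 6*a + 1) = 15*a + 3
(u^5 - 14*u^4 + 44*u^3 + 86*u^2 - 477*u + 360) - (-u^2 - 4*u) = u^5 - 14*u^4 + 44*u^3 + 87*u^2 - 473*u + 360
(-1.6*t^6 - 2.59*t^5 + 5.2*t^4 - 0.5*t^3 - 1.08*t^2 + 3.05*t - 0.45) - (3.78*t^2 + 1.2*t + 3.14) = -1.6*t^6 - 2.59*t^5 + 5.2*t^4 - 0.5*t^3 - 4.86*t^2 + 1.85*t - 3.59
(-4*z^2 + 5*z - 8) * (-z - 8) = 4*z^3 + 27*z^2 - 32*z + 64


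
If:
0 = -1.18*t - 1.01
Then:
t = -0.86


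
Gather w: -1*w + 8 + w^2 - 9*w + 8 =w^2 - 10*w + 16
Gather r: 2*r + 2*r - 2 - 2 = 4*r - 4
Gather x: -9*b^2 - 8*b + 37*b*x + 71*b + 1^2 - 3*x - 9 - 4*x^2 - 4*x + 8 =-9*b^2 + 63*b - 4*x^2 + x*(37*b - 7)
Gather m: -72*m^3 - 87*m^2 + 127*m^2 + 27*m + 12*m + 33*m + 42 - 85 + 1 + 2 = -72*m^3 + 40*m^2 + 72*m - 40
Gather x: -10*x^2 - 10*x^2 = -20*x^2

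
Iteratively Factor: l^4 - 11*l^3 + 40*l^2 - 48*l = (l - 3)*(l^3 - 8*l^2 + 16*l) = (l - 4)*(l - 3)*(l^2 - 4*l) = l*(l - 4)*(l - 3)*(l - 4)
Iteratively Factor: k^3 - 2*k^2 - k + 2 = (k + 1)*(k^2 - 3*k + 2) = (k - 1)*(k + 1)*(k - 2)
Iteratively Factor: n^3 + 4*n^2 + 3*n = (n)*(n^2 + 4*n + 3) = n*(n + 3)*(n + 1)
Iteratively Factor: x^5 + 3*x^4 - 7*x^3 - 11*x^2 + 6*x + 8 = (x + 4)*(x^4 - x^3 - 3*x^2 + x + 2) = (x - 1)*(x + 4)*(x^3 - 3*x - 2) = (x - 1)*(x + 1)*(x + 4)*(x^2 - x - 2) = (x - 1)*(x + 1)^2*(x + 4)*(x - 2)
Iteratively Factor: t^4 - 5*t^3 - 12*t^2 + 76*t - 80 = (t + 4)*(t^3 - 9*t^2 + 24*t - 20) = (t - 5)*(t + 4)*(t^2 - 4*t + 4) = (t - 5)*(t - 2)*(t + 4)*(t - 2)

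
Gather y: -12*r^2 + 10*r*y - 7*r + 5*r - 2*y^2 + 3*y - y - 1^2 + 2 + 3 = -12*r^2 - 2*r - 2*y^2 + y*(10*r + 2) + 4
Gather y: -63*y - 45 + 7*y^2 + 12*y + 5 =7*y^2 - 51*y - 40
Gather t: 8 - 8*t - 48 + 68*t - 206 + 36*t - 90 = 96*t - 336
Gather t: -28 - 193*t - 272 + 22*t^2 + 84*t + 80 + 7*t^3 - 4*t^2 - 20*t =7*t^3 + 18*t^2 - 129*t - 220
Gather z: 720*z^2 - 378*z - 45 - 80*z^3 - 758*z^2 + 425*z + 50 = -80*z^3 - 38*z^2 + 47*z + 5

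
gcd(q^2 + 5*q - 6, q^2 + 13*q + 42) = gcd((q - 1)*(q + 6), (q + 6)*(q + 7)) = q + 6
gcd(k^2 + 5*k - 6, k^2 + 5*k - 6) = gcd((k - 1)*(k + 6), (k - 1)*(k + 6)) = k^2 + 5*k - 6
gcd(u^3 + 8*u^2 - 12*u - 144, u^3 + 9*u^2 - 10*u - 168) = u^2 + 2*u - 24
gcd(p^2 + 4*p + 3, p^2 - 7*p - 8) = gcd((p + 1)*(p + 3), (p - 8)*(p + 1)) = p + 1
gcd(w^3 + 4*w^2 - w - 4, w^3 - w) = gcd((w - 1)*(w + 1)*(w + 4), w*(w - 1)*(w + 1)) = w^2 - 1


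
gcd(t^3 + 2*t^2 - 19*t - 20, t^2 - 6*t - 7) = t + 1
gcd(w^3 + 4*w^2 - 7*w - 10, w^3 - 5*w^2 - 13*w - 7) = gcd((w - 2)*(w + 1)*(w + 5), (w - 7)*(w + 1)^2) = w + 1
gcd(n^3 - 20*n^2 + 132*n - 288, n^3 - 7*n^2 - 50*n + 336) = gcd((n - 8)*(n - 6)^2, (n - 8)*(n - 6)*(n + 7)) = n^2 - 14*n + 48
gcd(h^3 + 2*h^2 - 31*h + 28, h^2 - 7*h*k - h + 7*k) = h - 1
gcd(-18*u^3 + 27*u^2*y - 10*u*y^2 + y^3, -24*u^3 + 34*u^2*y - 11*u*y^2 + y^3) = 6*u^2 - 7*u*y + y^2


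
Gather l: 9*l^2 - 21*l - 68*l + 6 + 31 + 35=9*l^2 - 89*l + 72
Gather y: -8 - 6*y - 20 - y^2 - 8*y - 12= -y^2 - 14*y - 40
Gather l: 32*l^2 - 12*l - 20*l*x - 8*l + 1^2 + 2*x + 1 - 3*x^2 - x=32*l^2 + l*(-20*x - 20) - 3*x^2 + x + 2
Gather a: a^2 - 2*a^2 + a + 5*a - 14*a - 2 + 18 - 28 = -a^2 - 8*a - 12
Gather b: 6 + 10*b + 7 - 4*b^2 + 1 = -4*b^2 + 10*b + 14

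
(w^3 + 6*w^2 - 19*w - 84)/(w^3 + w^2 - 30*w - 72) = (w^2 + 3*w - 28)/(w^2 - 2*w - 24)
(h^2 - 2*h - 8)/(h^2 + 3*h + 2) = (h - 4)/(h + 1)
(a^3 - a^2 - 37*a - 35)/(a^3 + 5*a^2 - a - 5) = (a - 7)/(a - 1)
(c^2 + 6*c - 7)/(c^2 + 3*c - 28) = (c - 1)/(c - 4)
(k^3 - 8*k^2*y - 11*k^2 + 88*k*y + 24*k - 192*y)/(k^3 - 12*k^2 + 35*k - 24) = (k - 8*y)/(k - 1)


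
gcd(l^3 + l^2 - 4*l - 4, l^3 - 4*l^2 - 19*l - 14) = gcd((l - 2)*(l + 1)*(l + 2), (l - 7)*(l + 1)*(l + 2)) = l^2 + 3*l + 2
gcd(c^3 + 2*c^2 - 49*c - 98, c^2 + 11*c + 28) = c + 7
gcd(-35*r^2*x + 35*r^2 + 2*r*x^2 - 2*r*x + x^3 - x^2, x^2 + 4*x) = 1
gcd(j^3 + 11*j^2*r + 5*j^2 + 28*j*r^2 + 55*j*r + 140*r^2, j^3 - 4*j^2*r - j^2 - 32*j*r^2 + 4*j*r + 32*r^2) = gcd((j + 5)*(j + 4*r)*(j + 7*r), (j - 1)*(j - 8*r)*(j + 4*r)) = j + 4*r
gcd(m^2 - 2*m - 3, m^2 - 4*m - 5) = m + 1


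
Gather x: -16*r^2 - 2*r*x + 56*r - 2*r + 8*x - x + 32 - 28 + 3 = -16*r^2 + 54*r + x*(7 - 2*r) + 7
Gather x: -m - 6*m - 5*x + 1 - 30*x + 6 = -7*m - 35*x + 7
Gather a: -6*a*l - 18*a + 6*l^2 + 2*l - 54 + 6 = a*(-6*l - 18) + 6*l^2 + 2*l - 48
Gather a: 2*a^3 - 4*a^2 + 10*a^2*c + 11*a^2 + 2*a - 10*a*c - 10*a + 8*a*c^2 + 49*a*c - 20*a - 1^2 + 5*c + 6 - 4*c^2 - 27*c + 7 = 2*a^3 + a^2*(10*c + 7) + a*(8*c^2 + 39*c - 28) - 4*c^2 - 22*c + 12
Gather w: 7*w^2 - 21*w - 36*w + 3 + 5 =7*w^2 - 57*w + 8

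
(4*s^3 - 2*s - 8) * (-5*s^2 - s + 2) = -20*s^5 - 4*s^4 + 18*s^3 + 42*s^2 + 4*s - 16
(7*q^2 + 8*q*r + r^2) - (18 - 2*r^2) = 7*q^2 + 8*q*r + 3*r^2 - 18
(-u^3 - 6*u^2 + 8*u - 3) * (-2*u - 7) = 2*u^4 + 19*u^3 + 26*u^2 - 50*u + 21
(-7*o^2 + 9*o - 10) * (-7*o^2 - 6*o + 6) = 49*o^4 - 21*o^3 - 26*o^2 + 114*o - 60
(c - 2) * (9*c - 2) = 9*c^2 - 20*c + 4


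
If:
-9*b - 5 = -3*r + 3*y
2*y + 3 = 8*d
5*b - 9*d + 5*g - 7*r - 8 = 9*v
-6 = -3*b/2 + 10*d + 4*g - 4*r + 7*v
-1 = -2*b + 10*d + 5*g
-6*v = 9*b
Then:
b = 1777/5229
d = -1150/5229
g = 655/1743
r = 3205/10458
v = -1777/3486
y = -24887/10458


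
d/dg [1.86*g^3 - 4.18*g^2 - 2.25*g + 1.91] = 5.58*g^2 - 8.36*g - 2.25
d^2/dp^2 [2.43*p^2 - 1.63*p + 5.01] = 4.86000000000000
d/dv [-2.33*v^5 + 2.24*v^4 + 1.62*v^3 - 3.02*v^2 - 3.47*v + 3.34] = -11.65*v^4 + 8.96*v^3 + 4.86*v^2 - 6.04*v - 3.47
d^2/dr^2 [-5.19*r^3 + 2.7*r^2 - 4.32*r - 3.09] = 5.4 - 31.14*r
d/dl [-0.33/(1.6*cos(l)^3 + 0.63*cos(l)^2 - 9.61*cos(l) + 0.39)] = (-1.584*cos(l)^2 - 0.4158*cos(l) + 3.1713)*sin(l)/(1.6*cos(l)^3 + 0.63*cos(l)^2 - 9.61*cos(l) + 0.39)^2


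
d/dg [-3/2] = 0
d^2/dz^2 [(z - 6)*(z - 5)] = 2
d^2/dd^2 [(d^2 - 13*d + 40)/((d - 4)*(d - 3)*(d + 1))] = 2*(d^6 - 39*d^5 + 459*d^4 - 2377*d^3 + 6072*d^2 - 7848*d + 4804)/(d^9 - 18*d^8 + 123*d^7 - 360*d^6 + 183*d^5 + 1206*d^4 - 1603*d^3 - 1692*d^2 + 2160*d + 1728)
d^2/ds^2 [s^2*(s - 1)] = 6*s - 2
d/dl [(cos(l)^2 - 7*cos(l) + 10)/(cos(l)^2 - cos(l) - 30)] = 2*(-3*cos(l)^2 + 40*cos(l) - 110)*sin(l)/((cos(l) - 6)^2*(cos(l) + 5)^2)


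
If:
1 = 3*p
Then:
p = 1/3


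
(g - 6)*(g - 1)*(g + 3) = g^3 - 4*g^2 - 15*g + 18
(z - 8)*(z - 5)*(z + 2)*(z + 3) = z^4 - 8*z^3 - 19*z^2 + 122*z + 240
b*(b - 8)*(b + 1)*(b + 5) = b^4 - 2*b^3 - 43*b^2 - 40*b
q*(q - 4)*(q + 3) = q^3 - q^2 - 12*q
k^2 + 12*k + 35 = (k + 5)*(k + 7)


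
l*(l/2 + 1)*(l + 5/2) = l^3/2 + 9*l^2/4 + 5*l/2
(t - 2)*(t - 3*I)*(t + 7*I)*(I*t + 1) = I*t^4 - 3*t^3 - 2*I*t^3 + 6*t^2 + 25*I*t^2 + 21*t - 50*I*t - 42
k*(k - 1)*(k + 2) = k^3 + k^2 - 2*k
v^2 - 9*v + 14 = (v - 7)*(v - 2)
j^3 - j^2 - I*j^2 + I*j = j*(j - 1)*(j - I)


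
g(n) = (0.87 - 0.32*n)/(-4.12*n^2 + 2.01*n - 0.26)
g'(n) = (0.87 - 0.32*n)*(8.24*n - 2.01)/(-4.12*n^2 + 2.01*n - 0.26)^2 - 0.32/(-4.12*n^2 + 2.01*n - 0.26)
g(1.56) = -0.05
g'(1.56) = 0.12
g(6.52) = 0.01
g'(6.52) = -0.00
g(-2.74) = -0.05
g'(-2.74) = -0.02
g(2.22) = -0.01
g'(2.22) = 0.03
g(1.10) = -0.17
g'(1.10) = 0.50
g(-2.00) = -0.07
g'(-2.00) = -0.05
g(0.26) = -49.45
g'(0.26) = 431.55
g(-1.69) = -0.09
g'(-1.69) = -0.07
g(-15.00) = -0.01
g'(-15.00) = -0.00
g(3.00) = 0.00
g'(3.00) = 0.01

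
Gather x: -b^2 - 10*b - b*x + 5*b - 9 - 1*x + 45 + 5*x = -b^2 - 5*b + x*(4 - b) + 36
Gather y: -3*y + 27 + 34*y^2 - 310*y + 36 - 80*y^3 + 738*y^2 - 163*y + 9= -80*y^3 + 772*y^2 - 476*y + 72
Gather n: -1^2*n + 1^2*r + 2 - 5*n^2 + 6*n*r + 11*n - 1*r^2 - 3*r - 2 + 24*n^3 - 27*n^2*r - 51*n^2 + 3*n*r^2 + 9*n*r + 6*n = 24*n^3 + n^2*(-27*r - 56) + n*(3*r^2 + 15*r + 16) - r^2 - 2*r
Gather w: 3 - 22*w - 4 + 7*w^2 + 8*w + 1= 7*w^2 - 14*w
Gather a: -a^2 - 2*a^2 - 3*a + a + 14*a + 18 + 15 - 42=-3*a^2 + 12*a - 9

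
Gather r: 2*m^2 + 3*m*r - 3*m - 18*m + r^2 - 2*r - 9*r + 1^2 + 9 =2*m^2 - 21*m + r^2 + r*(3*m - 11) + 10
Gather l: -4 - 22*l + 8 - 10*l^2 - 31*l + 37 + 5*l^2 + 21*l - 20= -5*l^2 - 32*l + 21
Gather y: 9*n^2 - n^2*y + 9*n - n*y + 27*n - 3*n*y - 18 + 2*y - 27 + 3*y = 9*n^2 + 36*n + y*(-n^2 - 4*n + 5) - 45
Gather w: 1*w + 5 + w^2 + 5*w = w^2 + 6*w + 5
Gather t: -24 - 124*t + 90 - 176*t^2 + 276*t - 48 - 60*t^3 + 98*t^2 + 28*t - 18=-60*t^3 - 78*t^2 + 180*t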